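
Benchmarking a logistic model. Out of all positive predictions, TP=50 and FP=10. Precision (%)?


Precision = TP/(TP+FP)
= 50/(50+10)
= 50/60 = 83.33%

83.33%


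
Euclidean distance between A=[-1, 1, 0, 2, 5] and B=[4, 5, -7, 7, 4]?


d = √((-1-4)² + (1-5)² + (0+ 7)² + (2-7)² + (5-4)²)
  = √(25 + 16 + 49 + 25 + 1)
  = √116 = 10.7703

10.7703


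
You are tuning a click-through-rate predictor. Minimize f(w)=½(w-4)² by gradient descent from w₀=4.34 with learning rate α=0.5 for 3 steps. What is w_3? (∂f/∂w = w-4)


step 1: grad = 4.34-4 = 0.34; w = 4.34 - 0.5·(0.34) = 4.17
step 2: grad = 4.17-4 = 0.17; w = 4.17 - 0.5·(0.17) = 4.085
step 3: grad = 4.085-4 = 0.085; w = 4.085 - 0.5·(0.085) = 4.0425

4.0425


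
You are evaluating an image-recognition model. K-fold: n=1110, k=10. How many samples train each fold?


Fold size = 1110/10 = 111
Training per fold = 1110 - 111 = 999

999


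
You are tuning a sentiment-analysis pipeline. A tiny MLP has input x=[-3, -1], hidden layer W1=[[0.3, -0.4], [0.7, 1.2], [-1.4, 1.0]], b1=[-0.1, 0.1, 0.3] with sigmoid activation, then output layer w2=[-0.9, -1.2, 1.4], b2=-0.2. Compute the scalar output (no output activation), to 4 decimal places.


z1[0] = (0.3)·(-3) + (-0.4)·(-1) - 0.1 = -0.6
z1[1] = (0.7)·(-3) + (1.2)·(-1) + 0.1 = -3.2
z1[2] = (-1.4)·(-3) + (1.0)·(-1) + 0.3 = 3.5
h = sigmoid(z1) = [0.3543, 0.0392, 0.9707]
output = (-0.9)·(0.3543) + (-1.2)·(0.0392) + (1.4)·(0.9707) - 0.2 = 0.7931

0.7931


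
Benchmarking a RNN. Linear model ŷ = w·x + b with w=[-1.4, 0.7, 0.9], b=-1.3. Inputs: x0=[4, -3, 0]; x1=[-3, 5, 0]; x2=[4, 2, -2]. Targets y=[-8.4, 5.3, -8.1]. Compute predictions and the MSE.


ŷ0 = (-1.4)·(4) + (0.7)·(-3) + (0.9)·(0) - 1.3 = -9.0
ŷ1 = (-1.4)·(-3) + (0.7)·(5) + (0.9)·(0) - 1.3 = 6.4
ŷ2 = (-1.4)·(4) + (0.7)·(2) + (0.9)·(-2) - 1.3 = -7.3
errors² = [0.36, 1.21, 0.64]
MSE = 2.2100/3 = 0.7367

0.7367


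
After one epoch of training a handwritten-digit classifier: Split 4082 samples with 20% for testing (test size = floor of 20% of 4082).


Test = ⌊4082·20/100⌋ = 816
Train = 4082 - 816 = 3266

Train: 3266, Test: 816


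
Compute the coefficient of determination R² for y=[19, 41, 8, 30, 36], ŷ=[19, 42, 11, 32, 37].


ȳ = 26.8
SS_res = Σ(y-ŷ)² = 15
SS_tot = Σ(y-ȳ)² = 710.8
R² = 1 - SS_res/SS_tot = 1 - 0.0211 = 0.9789

0.9789


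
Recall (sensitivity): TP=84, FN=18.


Recall = TP/(TP+FN)
= 84/(84+18)
= 84/102 = 82.35%

82.35%


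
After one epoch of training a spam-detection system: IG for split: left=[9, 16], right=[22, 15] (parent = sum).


Parent = [31, 31], H_parent = 1
H_left = 0.9427 (n=25), H_right = 0.974 (n=37)
H_children = (25/62)·0.9427 + (37/62)·0.974 = 0.9614
IG = 1 - 0.9614 = 0.0386

0.0386


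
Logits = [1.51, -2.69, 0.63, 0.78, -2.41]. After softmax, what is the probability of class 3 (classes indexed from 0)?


Exponentials: e^1.51=4.5267, e^-2.69=0.0679, e^0.63=1.8776, e^0.78=2.1815, e^-2.41=0.0898
Sum = 8.7435
Softmax = [0.5177, 0.0078, 0.2147, 0.2495, 0.0103]
p[3] = 2.1815/8.7435 = 0.2495

0.2495


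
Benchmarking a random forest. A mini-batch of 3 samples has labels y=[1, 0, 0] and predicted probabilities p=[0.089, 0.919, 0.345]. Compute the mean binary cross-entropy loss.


L[0] = -ln(0.089) = 2.4191
L[1] = -ln(1-0.919) = -ln(0.081) = 2.5133
L[2] = -ln(1-0.345) = -ln(0.655) = 0.4231
mean = (2.4191 + 2.5133 + 0.4231)/3 = 1.7852

1.7852


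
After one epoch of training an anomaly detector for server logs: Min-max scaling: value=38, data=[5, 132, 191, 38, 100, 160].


min=5, max=191
(38-5)/(191-5) = 33/186 = 0.1774

0.1774


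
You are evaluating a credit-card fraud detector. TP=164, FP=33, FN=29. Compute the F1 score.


Precision = 164/197 = 0.8325
Recall = 164/193 = 0.8497
F1 = 2·P·R/(P+R) = 2·TP/(2·TP+FP+FN) = 328/(328+33+29) = 328/390 = 0.841

0.841


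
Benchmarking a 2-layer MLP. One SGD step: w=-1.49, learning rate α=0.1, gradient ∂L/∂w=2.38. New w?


w_new = w - α·∇
= -1.49 - 0.1·2.38
= -1.49 - 0.238
= -1.728

-1.728


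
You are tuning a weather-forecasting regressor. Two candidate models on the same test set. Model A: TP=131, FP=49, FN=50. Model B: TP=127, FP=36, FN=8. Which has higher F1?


Model A: P=131/180=0.7278, R=131/181=0.7238, F1=2PR/(P+R)=2TP/(2TP+FP+FN)=262/361=0.7258
Model B: P=127/163=0.7791, R=127/135=0.9407, F1=2PR/(P+R)=2TP/(2TP+FP+FN)=254/298=0.8523
0.7258 < 0.8523 → Model B

Model B


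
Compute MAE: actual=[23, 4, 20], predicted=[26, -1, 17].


Absolute errors: |23-26|=3, |4+ 1|=5, |20-17|=3
Sum = 11
MAE = 11/3 = 11/3

11/3


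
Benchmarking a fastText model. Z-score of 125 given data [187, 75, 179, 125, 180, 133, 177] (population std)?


μ = 150.8571, σ = 38.4946
z = (125 - 150.8571)/38.4946 = -0.6717

-0.6717


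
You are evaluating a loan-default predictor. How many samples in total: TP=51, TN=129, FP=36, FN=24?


Total = TP + TN + FP + FN
= 51 + 129 + 36 + 24
= 240
(Predicted positive: 87, predicted negative: 153)

240


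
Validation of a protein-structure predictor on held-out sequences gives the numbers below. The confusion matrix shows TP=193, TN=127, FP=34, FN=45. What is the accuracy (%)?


Accuracy = (TP+TN)/(TP+TN+FP+FN)
= (193+127)/(399)
= 320/399 = 80.2%

80.2%


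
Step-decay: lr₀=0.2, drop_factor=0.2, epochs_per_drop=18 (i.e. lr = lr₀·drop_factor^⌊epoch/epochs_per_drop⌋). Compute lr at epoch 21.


n_drops = ⌊21/18⌋ = 1
lr = 0.2·0.2^1 = 0.2·0.2 = 0.04

0.04


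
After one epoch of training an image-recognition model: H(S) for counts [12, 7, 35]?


Probabilities: [12/54, 7/54, 35/54] ≈ [0.2222, 0.1296, 0.6481]
H = -((12/54)·log₂(12/54) + (7/54)·log₂(7/54) + (35/54)·log₂(35/54))
  = 1.2698 bits

1.2698 bits


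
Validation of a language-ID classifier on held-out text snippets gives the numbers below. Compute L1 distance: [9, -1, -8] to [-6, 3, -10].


d = |9+ 6| + |-1-3| + |-8+ 10|
  = 15 + 4 + 2
  = 21

21


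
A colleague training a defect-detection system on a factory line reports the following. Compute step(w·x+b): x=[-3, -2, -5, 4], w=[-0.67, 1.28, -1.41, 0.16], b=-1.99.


z = (-3)·(-0.67) + (-2)·(1.28) + (-5)·(-1.41) + (4)·(0.16) - 1.99
  = 5.15
step(z) = 1 (z≥0)

1


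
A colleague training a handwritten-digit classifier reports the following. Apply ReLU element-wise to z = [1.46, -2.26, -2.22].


ReLU(1.46) = max(0, 1.46) = 1.46
ReLU(-2.26) = max(0, -2.26) = 0.0
ReLU(-2.22) = max(0, -2.22) = 0.0
result = [1.46, 0.0, 0.0]

[1.46, 0.0, 0.0]


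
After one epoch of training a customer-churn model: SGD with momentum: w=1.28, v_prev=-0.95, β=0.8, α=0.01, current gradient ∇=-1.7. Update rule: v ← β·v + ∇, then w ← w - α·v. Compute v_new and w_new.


v_new = 0.8·-0.95 - 1.7 = -0.76 - 1.7 = -2.46
w_new = 1.28 - 0.01·-2.46 = 1.28 + 0.0246 = 1.3046

v_new=-2.46, w_new=1.3046


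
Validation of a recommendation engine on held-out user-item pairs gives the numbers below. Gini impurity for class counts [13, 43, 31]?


Probabilities: [13/87, 43/87, 31/87] ≈ [0.1494, 0.4943, 0.3563]
Σpᵢ² = (169 + 1849 + 961)/87² = 2979/7569
Gini = 1 - Σpᵢ² = 1 - 2979/7569 = 0.6064

0.6064


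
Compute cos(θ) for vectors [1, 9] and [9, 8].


A·B = 1·9 + 9·8 = 81
‖A‖ = √82 = 9.0554, ‖B‖ = √145 = 12.0416
cos = 81/(√82·√145) = 81/√11890 = 0.7428

0.7428


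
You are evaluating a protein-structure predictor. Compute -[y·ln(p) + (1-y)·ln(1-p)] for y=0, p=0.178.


BCE = -[y·ln(p) + (1-y)·ln(1-p)]
= -0 - 1·ln(1-0.178)
= -ln(0.822) = 0.196

0.196


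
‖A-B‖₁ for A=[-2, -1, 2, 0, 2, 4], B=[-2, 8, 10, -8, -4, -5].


d = |-2+ 2| + |-1-8| + |2-10| + |0+ 8| + |2+ 4| + |4+ 5|
  = 0 + 9 + 8 + 8 + 6 + 9
  = 40

40


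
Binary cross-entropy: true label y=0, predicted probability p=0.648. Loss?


BCE = -[y·ln(p) + (1-y)·ln(1-p)]
= -0 - 1·ln(1-0.648)
= -ln(0.352) = 1.0441

1.0441


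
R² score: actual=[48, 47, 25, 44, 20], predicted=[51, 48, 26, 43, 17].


ȳ = 36.8
SS_res = Σ(y-ŷ)² = 21
SS_tot = Σ(y-ȳ)² = 702.8
R² = 1 - SS_res/SS_tot = 1 - 0.0299 = 0.9701

0.9701


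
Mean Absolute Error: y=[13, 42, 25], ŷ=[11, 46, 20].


Absolute errors: |13-11|=2, |42-46|=4, |25-20|=5
Sum = 11
MAE = 11/3 = 11/3

11/3


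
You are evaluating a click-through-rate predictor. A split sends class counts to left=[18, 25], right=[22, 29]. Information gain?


Parent = [40, 54], H_parent = 0.9839
H_left = 0.9808 (n=43), H_right = 0.9864 (n=51)
H_children = (43/94)·0.9808 + (51/94)·0.9864 = 0.9838
IG = 0.9839 - 0.9838 = 0.0001

0.0001


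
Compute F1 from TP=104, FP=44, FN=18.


Precision = 104/148 = 0.7027
Recall = 104/122 = 0.8525
F1 = 2·P·R/(P+R) = 2·TP/(2·TP+FP+FN) = 208/(208+44+18) = 208/270 = 0.7704

0.7704


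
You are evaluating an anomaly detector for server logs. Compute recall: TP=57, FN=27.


Recall = TP/(TP+FN)
= 57/(57+27)
= 57/84 = 67.86%

67.86%


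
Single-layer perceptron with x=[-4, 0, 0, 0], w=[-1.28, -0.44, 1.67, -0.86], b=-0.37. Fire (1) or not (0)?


z = (-4)·(-1.28) + (0)·(-0.44) + (0)·(1.67) + (0)·(-0.86) - 0.37
  = 4.75
step(z) = 1 (z≥0)

1


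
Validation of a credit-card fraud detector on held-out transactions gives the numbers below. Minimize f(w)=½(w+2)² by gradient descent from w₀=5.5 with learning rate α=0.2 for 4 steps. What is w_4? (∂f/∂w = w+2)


step 1: grad = 5.5+2 = 7.5; w = 5.5 - 0.2·(7.5) = 4
step 2: grad = 4+2 = 6; w = 4 - 0.2·(6) = 2.8
step 3: grad = 2.8+2 = 4.8; w = 2.8 - 0.2·(4.8) = 1.84
step 4: grad = 1.84+2 = 3.84; w = 1.84 - 0.2·(3.84) = 1.072

1.072


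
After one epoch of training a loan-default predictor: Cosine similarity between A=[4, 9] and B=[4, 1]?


A·B = 4·4 + 9·1 = 25
‖A‖ = √97 = 9.8489, ‖B‖ = √17 = 4.1231
cos = 25/(√97·√17) = 25/√1649 = 0.6156

0.6156


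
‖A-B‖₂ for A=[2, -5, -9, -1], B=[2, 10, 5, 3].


d = √((2-2)² + (-5-10)² + (-9-5)² + (-1-3)²)
  = √(0 + 225 + 196 + 16)
  = √437 = 20.9045

20.9045


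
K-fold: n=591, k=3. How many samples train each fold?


Fold size = 591/3 = 197
Training per fold = 591 - 197 = 394

394


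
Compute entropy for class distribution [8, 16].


Probabilities: [8/24, 16/24] ≈ [0.3333, 0.6667]
H = -((8/24)·log₂(8/24) + (16/24)·log₂(16/24))
  = 0.9183 bits

0.9183 bits


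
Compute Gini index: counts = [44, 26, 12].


Probabilities: [44/82, 26/82, 12/82] ≈ [0.5366, 0.3171, 0.1463]
Σpᵢ² = (1936 + 676 + 144)/82² = 2756/6724
Gini = 1 - Σpᵢ² = 1 - 2756/6724 = 0.5901

0.5901


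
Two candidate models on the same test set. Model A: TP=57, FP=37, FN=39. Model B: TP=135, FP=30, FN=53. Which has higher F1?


Model A: P=57/94=0.6064, R=57/96=0.5938, F1=2PR/(P+R)=2TP/(2TP+FP+FN)=114/190=0.6
Model B: P=135/165=0.8182, R=135/188=0.7181, F1=2PR/(P+R)=2TP/(2TP+FP+FN)=270/353=0.7649
0.6 < 0.7649 → Model B

Model B


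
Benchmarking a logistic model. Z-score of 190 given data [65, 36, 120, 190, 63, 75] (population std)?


μ = 91.5, σ = 50.6318
z = (190 - 91.5)/50.6318 = 1.9454

1.9454


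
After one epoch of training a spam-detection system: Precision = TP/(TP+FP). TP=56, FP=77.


Precision = TP/(TP+FP)
= 56/(56+77)
= 56/133 = 42.11%

42.11%


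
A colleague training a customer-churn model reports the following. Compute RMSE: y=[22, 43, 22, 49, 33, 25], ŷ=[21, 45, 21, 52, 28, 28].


MSE = 49/6 = 8.1667
RMSE = √(49/6) = 2.8577

2.8577


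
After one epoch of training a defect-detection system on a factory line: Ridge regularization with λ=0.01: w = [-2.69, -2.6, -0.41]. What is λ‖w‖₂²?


‖w‖₂² = (-2.69)² + (-2.6)² + (-0.41)²
     = 7.2361 + 6.76 + 0.1681
     = 14.1642
λ·‖w‖₂² = 0.01·14.1642 = 0.141642

0.141642


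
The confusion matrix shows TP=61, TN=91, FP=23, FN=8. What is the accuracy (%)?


Accuracy = (TP+TN)/(TP+TN+FP+FN)
= (61+91)/(183)
= 152/183 = 83.06%

83.06%


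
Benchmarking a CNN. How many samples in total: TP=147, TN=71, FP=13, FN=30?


Total = TP + TN + FP + FN
= 147 + 71 + 13 + 30
= 261
(Predicted positive: 160, predicted negative: 101)

261


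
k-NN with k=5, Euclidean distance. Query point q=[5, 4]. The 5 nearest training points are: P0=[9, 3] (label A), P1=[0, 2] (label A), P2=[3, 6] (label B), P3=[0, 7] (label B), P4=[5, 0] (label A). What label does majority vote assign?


d(q,P0) = 4.1231  (label A)
d(q,P1) = 5.3852  (label A)
d(q,P2) = 2.8284  (label B)
d(q,P3) = 5.831  (label B)
d(q,P4) = 4.0  (label A)
Votes: A=3, B=2
Majority → A

A


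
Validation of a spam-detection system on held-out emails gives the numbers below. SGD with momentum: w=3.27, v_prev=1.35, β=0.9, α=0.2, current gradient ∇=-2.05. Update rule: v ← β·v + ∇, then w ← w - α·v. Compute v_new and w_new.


v_new = 0.9·1.35 - 2.05 = 1.215 - 2.05 = -0.835
w_new = 3.27 - 0.2·-0.835 = 3.27 + 0.167 = 3.437

v_new=-0.835, w_new=3.437


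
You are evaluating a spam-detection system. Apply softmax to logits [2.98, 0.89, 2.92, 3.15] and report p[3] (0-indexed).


Exponentials: e^2.98=19.6878, e^0.89=2.4351, e^2.92=18.5413, e^3.15=23.3361
Sum = 64.0003
Softmax = [0.3076, 0.038, 0.2897, 0.3646]
p[3] = 23.3361/64.0003 = 0.3646

0.3646


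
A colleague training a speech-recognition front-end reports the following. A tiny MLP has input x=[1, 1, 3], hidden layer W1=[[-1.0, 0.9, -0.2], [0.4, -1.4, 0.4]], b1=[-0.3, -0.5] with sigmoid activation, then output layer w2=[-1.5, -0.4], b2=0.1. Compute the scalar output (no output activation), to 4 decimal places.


z1[0] = (-1.0)·(1) + (0.9)·(1) + (-0.2)·(3) - 0.3 = -1.0
z1[1] = (0.4)·(1) + (-1.4)·(1) + (0.4)·(3) - 0.5 = -0.3
h = sigmoid(z1) = [0.2689, 0.4256]
output = (-1.5)·(0.2689) + (-0.4)·(0.4256) + 0.1 = -0.4736

-0.4736


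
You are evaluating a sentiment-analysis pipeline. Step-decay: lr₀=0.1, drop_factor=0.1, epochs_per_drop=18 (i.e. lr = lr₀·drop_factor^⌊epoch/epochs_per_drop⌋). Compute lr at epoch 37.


n_drops = ⌊37/18⌋ = 2
lr = 0.1·0.1^2 = 0.1·0.01 = 0.001

0.001


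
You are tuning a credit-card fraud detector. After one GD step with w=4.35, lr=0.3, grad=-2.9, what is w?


w_new = w - α·∇
= 4.35 - 0.3·-2.9
= 4.35 + 0.87
= 5.22

5.22


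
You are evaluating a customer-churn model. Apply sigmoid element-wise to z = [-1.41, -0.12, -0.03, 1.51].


σ(-1.41) = 1/(1+e^1.41) = 0.1962
σ(-0.12) = 1/(1+e^0.12) = 0.47
σ(-0.03) = 1/(1+e^0.03) = 0.4925
σ(1.51) = 1/(1+e^-1.51) = 0.8191
result = [0.1962, 0.47, 0.4925, 0.8191]

[0.1962, 0.47, 0.4925, 0.8191]


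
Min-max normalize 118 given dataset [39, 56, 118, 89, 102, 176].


min=39, max=176
(118-39)/(176-39) = 79/137 = 0.5766

0.5766


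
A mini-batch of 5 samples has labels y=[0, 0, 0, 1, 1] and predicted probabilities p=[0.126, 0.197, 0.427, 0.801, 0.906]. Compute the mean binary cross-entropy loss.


L[0] = -ln(1-0.126) = -ln(0.874) = 0.1347
L[1] = -ln(1-0.197) = -ln(0.803) = 0.2194
L[2] = -ln(1-0.427) = -ln(0.573) = 0.5569
L[3] = -ln(0.801) = 0.2219
L[4] = -ln(0.906) = 0.0987
mean = (0.1347 + 0.2194 + 0.5569 + 0.2219 + 0.0987)/5 = 0.2463

0.2463


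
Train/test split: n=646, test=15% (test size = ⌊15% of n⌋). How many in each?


Test = ⌊646·15/100⌋ = 96
Train = 646 - 96 = 550

Train: 550, Test: 96


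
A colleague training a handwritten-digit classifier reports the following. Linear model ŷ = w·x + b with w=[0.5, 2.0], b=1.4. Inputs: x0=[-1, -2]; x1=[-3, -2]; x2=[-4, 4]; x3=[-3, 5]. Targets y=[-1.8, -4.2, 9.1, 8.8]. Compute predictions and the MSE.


ŷ0 = (0.5)·(-1) + (2.0)·(-2) + 1.4 = -3.1
ŷ1 = (0.5)·(-3) + (2.0)·(-2) + 1.4 = -4.1
ŷ2 = (0.5)·(-4) + (2.0)·(4) + 1.4 = 7.4
ŷ3 = (0.5)·(-3) + (2.0)·(5) + 1.4 = 9.9
errors² = [1.69, 0.01, 2.89, 1.21]
MSE = 5.8000/4 = 1.45

1.45


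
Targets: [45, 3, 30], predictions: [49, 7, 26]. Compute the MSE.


Squared errors: (45-49)²=16, (3-7)²=16, (30-26)²=16
Sum = 48
MSE = 48/3 = 16

16


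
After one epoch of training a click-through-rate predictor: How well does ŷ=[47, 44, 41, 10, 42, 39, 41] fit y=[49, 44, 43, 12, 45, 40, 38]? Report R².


ȳ = 38.7143
SS_res = Σ(y-ŷ)² = 31
SS_tot = Σ(y-ȳ)² = 907.43
R² = 1 - SS_res/SS_tot = 1 - 0.0342 = 0.9658

0.9658


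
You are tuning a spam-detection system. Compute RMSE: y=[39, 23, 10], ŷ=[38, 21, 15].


MSE = 30/3 = 10
RMSE = √(30/3) = 3.1623

3.1623


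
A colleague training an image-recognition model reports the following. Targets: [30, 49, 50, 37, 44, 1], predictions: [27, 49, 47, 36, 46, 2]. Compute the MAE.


Absolute errors: |30-27|=3, |49-49|=0, |50-47|=3, |37-36|=1, |44-46|=2, |1-2|=1
Sum = 10
MAE = 10/6 = 5/3

5/3


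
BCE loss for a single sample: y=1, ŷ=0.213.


BCE = -[y·ln(p) + (1-y)·ln(1-p)]
= -1·ln(0.213) - 0
= -ln(0.213) = 1.5465

1.5465


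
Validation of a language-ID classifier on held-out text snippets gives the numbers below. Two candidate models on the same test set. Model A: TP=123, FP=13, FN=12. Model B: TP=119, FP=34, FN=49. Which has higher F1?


Model A: P=123/136=0.9044, R=123/135=0.9111, F1=2PR/(P+R)=2TP/(2TP+FP+FN)=246/271=0.9077
Model B: P=119/153=0.7778, R=119/168=0.7083, F1=2PR/(P+R)=2TP/(2TP+FP+FN)=238/321=0.7414
0.9077 > 0.7414 → Model A

Model A


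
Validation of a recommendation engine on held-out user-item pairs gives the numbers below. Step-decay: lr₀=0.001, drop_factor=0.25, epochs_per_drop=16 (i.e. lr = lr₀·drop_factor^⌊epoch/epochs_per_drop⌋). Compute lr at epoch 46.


n_drops = ⌊46/16⌋ = 2
lr = 0.001·0.25^2 = 0.001·0.0625 = 0.0000625

0.0000625


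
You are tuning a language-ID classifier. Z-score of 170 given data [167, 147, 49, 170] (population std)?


μ = 133.25, σ = 49.4387
z = (170 - 133.25)/49.4387 = 0.7433

0.7433


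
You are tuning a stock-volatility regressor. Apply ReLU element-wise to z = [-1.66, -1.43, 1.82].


ReLU(-1.66) = max(0, -1.66) = 0.0
ReLU(-1.43) = max(0, -1.43) = 0.0
ReLU(1.82) = max(0, 1.82) = 1.82
result = [0.0, 0.0, 1.82]

[0.0, 0.0, 1.82]


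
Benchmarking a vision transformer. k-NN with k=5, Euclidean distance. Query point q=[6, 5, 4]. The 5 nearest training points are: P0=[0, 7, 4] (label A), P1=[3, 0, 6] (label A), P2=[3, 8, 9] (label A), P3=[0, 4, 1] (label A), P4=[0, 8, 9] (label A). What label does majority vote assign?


d(q,P0) = 6.3246  (label A)
d(q,P1) = 6.1644  (label A)
d(q,P2) = 6.5574  (label A)
d(q,P3) = 6.7823  (label A)
d(q,P4) = 8.3666  (label A)
Votes: A=5, B=0
Majority → A

A


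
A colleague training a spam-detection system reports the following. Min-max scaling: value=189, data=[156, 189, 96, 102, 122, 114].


min=96, max=189
(189-96)/(189-96) = 93/93 = 1.0

1.0


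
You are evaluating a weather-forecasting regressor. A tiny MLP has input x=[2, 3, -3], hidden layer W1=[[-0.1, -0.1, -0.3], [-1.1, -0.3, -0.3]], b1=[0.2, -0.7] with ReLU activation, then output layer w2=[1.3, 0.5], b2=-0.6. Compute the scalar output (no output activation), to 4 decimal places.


z1[0] = (-0.1)·(2) + (-0.1)·(3) + (-0.3)·(-3) + 0.2 = 0.6
z1[1] = (-1.1)·(2) + (-0.3)·(3) + (-0.3)·(-3) - 0.7 = -2.9
h = ReLU(z1) = [0.6, 0.0]
output = (1.3)·(0.6) + (0.5)·(0.0) - 0.6 = 0.18

0.18


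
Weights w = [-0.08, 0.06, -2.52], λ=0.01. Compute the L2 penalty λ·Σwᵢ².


‖w‖₂² = (-0.08)² + (0.06)² + (-2.52)²
     = 0.0064 + 0.0036 + 6.3504
     = 6.3604
λ·‖w‖₂² = 0.01·6.3604 = 0.063604

0.063604


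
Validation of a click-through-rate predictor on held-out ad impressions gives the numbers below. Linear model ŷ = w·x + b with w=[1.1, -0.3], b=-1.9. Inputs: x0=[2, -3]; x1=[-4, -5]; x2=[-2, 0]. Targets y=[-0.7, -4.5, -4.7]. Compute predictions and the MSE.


ŷ0 = (1.1)·(2) + (-0.3)·(-3) - 1.9 = 1.2
ŷ1 = (1.1)·(-4) + (-0.3)·(-5) - 1.9 = -4.8
ŷ2 = (1.1)·(-2) + (-0.3)·(0) - 1.9 = -4.1
errors² = [3.61, 0.09, 0.36]
MSE = 4.0600/3 = 1.3533

1.3533


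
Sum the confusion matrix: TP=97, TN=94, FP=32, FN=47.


Total = TP + TN + FP + FN
= 97 + 94 + 32 + 47
= 270
(Predicted positive: 129, predicted negative: 141)

270


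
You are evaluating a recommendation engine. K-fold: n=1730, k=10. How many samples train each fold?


Fold size = 1730/10 = 173
Training per fold = 1730 - 173 = 1557

1557


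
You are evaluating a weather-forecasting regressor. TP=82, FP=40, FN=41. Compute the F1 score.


Precision = 82/122 = 0.6721
Recall = 82/123 = 0.6667
F1 = 2·P·R/(P+R) = 2·TP/(2·TP+FP+FN) = 164/(164+40+41) = 164/245 = 0.6694

0.6694


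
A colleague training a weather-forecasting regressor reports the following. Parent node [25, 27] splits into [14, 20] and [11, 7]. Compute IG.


Parent = [25, 27], H_parent = 0.9989
H_left = 0.9774 (n=34), H_right = 0.9641 (n=18)
H_children = (34/52)·0.9774 + (18/52)·0.9641 = 0.9728
IG = 0.9989 - 0.9728 = 0.0261

0.0261


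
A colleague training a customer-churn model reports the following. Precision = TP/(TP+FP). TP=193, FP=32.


Precision = TP/(TP+FP)
= 193/(193+32)
= 193/225 = 85.78%

85.78%


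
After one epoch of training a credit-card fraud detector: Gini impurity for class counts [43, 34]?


Probabilities: [43/77, 34/77] ≈ [0.5584, 0.4416]
Σpᵢ² = (1849 + 1156)/77² = 3005/5929
Gini = 1 - Σpᵢ² = 1 - 3005/5929 = 0.4932

0.4932


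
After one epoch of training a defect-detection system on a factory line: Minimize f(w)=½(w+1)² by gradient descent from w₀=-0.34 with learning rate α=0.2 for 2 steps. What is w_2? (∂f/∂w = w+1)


step 1: grad = -0.34+1 = 0.66; w = -0.34 - 0.2·(0.66) = -0.472
step 2: grad = -0.472+1 = 0.528; w = -0.472 - 0.2·(0.528) = -0.5776

-0.5776


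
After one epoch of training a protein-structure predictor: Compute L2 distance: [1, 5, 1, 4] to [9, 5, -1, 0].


d = √((1-9)² + (5-5)² + (1+ 1)² + (4-0)²)
  = √(64 + 0 + 4 + 16)
  = √84 = 9.1652

9.1652


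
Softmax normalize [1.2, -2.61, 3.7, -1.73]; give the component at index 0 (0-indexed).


Exponentials: e^1.2=3.3201, e^-2.61=0.0735, e^3.7=40.4473, e^-1.73=0.1773
Sum = 44.0182
Softmax = [0.0754, 0.0017, 0.9189, 0.004]
p[0] = 3.3201/44.0182 = 0.0754

0.0754


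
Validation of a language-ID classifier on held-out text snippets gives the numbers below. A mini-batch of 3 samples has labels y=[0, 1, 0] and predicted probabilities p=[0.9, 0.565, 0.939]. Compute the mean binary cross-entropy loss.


L[0] = -ln(1-0.9) = -ln(0.1) = 2.3026
L[1] = -ln(0.565) = 0.5709
L[2] = -ln(1-0.939) = -ln(0.061) = 2.7969
mean = (2.3026 + 0.5709 + 2.7969)/3 = 1.8901

1.8901


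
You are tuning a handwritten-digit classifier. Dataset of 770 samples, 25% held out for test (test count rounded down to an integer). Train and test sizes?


Test = ⌊770·25/100⌋ = 192
Train = 770 - 192 = 578

Train: 578, Test: 192


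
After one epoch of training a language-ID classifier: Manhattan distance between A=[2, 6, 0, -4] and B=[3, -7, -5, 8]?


d = |2-3| + |6+ 7| + |0+ 5| + |-4-8|
  = 1 + 13 + 5 + 12
  = 31

31


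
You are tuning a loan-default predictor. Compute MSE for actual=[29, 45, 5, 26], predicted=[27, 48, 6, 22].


Squared errors: (29-27)²=4, (45-48)²=9, (5-6)²=1, (26-22)²=16
Sum = 30
MSE = 30/4 = 15/2

15/2


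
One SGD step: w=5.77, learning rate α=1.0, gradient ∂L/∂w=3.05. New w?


w_new = w - α·∇
= 5.77 - 1.0·3.05
= 5.77 - 3.05
= 2.72

2.72


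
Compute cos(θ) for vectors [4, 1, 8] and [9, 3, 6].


A·B = 4·9 + 1·3 + 8·6 = 87
‖A‖ = √81 = 9, ‖B‖ = √126 = 11.225
cos = 87/(√81·√126) = 87/√10206 = 0.8612

0.8612


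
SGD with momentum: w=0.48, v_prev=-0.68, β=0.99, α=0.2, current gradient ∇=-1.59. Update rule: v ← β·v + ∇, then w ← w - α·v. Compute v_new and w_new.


v_new = 0.99·-0.68 - 1.59 = -0.6732 - 1.59 = -2.2632
w_new = 0.48 - 0.2·-2.2632 = 0.48 + 0.45264 = 0.93264

v_new=-2.2632, w_new=0.93264


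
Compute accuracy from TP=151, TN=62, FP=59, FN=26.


Accuracy = (TP+TN)/(TP+TN+FP+FN)
= (151+62)/(298)
= 213/298 = 71.48%

71.48%


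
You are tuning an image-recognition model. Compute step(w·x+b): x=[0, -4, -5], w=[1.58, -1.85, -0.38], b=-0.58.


z = (0)·(1.58) + (-4)·(-1.85) + (-5)·(-0.38) - 0.58
  = 8.72
step(z) = 1 (z≥0)

1


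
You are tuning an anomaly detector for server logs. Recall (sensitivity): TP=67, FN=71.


Recall = TP/(TP+FN)
= 67/(67+71)
= 67/138 = 48.55%

48.55%


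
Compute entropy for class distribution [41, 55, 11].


Probabilities: [41/107, 55/107, 11/107] ≈ [0.3832, 0.514, 0.1028]
H = -((41/107)·log₂(41/107) + (55/107)·log₂(55/107) + (11/107)·log₂(11/107))
  = 1.3612 bits

1.3612 bits


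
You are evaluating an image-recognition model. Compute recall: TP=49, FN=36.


Recall = TP/(TP+FN)
= 49/(49+36)
= 49/85 = 57.65%

57.65%


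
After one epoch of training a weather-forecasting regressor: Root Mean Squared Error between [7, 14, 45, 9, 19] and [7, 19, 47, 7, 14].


MSE = 58/5 = 11.6
RMSE = √(58/5) = 3.4059

3.4059


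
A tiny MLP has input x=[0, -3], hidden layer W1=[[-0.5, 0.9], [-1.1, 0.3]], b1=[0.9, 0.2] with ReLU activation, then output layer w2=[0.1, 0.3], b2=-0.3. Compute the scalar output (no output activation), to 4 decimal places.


z1[0] = (-0.5)·(0) + (0.9)·(-3) + 0.9 = -1.8
z1[1] = (-1.1)·(0) + (0.3)·(-3) + 0.2 = -0.7
h = ReLU(z1) = [0.0, 0.0]
output = (0.1)·(0.0) + (0.3)·(0.0) - 0.3 = -0.3

-0.3


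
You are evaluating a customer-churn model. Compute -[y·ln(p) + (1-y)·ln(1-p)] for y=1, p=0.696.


BCE = -[y·ln(p) + (1-y)·ln(1-p)]
= -1·ln(0.696) - 0
= -ln(0.696) = 0.3624

0.3624


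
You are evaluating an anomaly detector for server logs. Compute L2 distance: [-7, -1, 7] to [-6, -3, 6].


d = √((-7+ 6)² + (-1+ 3)² + (7-6)²)
  = √(1 + 4 + 1)
  = √6 = 2.4495

2.4495


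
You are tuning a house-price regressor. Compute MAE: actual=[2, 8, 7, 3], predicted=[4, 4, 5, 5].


Absolute errors: |2-4|=2, |8-4|=4, |7-5|=2, |3-5|=2
Sum = 10
MAE = 10/4 = 5/2

5/2


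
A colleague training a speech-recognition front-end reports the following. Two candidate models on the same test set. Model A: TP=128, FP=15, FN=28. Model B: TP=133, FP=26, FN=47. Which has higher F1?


Model A: P=128/143=0.8951, R=128/156=0.8205, F1=2PR/(P+R)=2TP/(2TP+FP+FN)=256/299=0.8562
Model B: P=133/159=0.8365, R=133/180=0.7389, F1=2PR/(P+R)=2TP/(2TP+FP+FN)=266/339=0.7847
0.8562 > 0.7847 → Model A

Model A


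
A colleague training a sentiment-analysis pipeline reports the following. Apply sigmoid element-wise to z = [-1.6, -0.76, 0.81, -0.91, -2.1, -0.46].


σ(-1.6) = 1/(1+e^1.6) = 0.168
σ(-0.76) = 1/(1+e^0.76) = 0.3186
σ(0.81) = 1/(1+e^-0.81) = 0.6921
σ(-0.91) = 1/(1+e^0.91) = 0.287
σ(-2.1) = 1/(1+e^2.1) = 0.1091
σ(-0.46) = 1/(1+e^0.46) = 0.387
result = [0.168, 0.3186, 0.6921, 0.287, 0.1091, 0.387]

[0.168, 0.3186, 0.6921, 0.287, 0.1091, 0.387]


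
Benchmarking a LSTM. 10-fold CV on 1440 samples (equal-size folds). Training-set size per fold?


Fold size = 1440/10 = 144
Training per fold = 1440 - 144 = 1296

1296


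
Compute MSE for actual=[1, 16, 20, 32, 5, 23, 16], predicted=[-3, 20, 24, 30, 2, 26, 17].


Squared errors: (1+ 3)²=16, (16-20)²=16, (20-24)²=16, (32-30)²=4, (5-2)²=9, (23-26)²=9, (16-17)²=1
Sum = 71
MSE = 71/7 = 71/7

71/7


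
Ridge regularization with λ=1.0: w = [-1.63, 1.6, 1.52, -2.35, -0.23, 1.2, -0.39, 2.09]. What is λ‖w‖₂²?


‖w‖₂² = (-1.63)² + (1.6)² + (1.52)² + (-2.35)² + (-0.23)² + (1.2)² + (-0.39)² + (2.09)²
     = 2.6569 + 2.56 + 2.3104 + 5.5225 + 0.0529 + 1.44 + 0.1521 + 4.3681
     = 19.0629
λ·‖w‖₂² = 1.0·19.0629 = 19.0629

19.0629


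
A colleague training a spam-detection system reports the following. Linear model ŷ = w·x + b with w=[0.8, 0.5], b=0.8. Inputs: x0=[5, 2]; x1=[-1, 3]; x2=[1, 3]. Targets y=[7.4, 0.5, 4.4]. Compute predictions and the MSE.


ŷ0 = (0.8)·(5) + (0.5)·(2) + 0.8 = 5.8
ŷ1 = (0.8)·(-1) + (0.5)·(3) + 0.8 = 1.5
ŷ2 = (0.8)·(1) + (0.5)·(3) + 0.8 = 3.1
errors² = [2.56, 1.0, 1.69]
MSE = 5.2500/3 = 1.75

1.75


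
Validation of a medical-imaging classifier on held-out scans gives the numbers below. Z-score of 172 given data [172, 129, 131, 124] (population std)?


μ = 139, σ = 19.2224
z = (172 - 139)/19.2224 = 1.7167

1.7167


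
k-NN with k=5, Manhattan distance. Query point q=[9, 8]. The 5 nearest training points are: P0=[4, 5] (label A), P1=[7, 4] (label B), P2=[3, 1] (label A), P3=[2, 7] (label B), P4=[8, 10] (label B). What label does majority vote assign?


d(q,P0) = 8  (label A)
d(q,P1) = 6  (label B)
d(q,P2) = 13  (label A)
d(q,P3) = 8  (label B)
d(q,P4) = 3  (label B)
Votes: A=2, B=3
Majority → B

B


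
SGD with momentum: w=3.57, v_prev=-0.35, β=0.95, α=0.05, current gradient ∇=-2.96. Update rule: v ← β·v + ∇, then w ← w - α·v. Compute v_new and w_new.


v_new = 0.95·-0.35 - 2.96 = -0.3325 - 2.96 = -3.2925
w_new = 3.57 - 0.05·-3.2925 = 3.57 + 0.164625 = 3.734625

v_new=-3.2925, w_new=3.734625


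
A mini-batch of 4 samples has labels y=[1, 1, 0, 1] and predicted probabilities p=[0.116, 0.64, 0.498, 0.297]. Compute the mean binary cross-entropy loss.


L[0] = -ln(0.116) = 2.1542
L[1] = -ln(0.64) = 0.4463
L[2] = -ln(1-0.498) = -ln(0.502) = 0.6892
L[3] = -ln(0.297) = 1.214
mean = (2.1542 + 0.4463 + 0.6892 + 1.214)/4 = 1.1259

1.1259


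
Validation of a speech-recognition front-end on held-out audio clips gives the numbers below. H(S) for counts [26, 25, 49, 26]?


Probabilities: [26/126, 25/126, 49/126, 26/126] ≈ [0.2063, 0.1984, 0.3889, 0.2063]
H = -((26/126)·log₂(26/126) + (25/126)·log₂(25/126) + (49/126)·log₂(49/126) + (26/126)·log₂(26/126))
  = 1.9325 bits

1.9325 bits


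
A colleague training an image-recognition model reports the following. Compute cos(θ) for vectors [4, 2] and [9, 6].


A·B = 4·9 + 2·6 = 48
‖A‖ = √20 = 4.4721, ‖B‖ = √117 = 10.8167
cos = 48/(√20·√117) = 48/√2340 = 0.9923

0.9923


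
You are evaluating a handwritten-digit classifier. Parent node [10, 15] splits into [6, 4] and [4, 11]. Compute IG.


Parent = [10, 15], H_parent = 0.971
H_left = 0.971 (n=10), H_right = 0.8366 (n=15)
H_children = (10/25)·0.971 + (15/25)·0.8366 = 0.8904
IG = 0.971 - 0.8904 = 0.0806

0.0806


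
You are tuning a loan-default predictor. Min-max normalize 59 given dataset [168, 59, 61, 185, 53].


min=53, max=185
(59-53)/(185-53) = 6/132 = 0.0455

0.0455


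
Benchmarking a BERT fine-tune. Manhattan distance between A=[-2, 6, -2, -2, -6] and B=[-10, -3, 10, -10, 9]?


d = |-2+ 10| + |6+ 3| + |-2-10| + |-2+ 10| + |-6-9|
  = 8 + 9 + 12 + 8 + 15
  = 52

52


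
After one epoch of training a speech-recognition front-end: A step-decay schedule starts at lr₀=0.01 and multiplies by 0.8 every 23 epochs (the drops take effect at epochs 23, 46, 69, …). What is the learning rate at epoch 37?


n_drops = ⌊37/23⌋ = 1
lr = 0.01·0.8^1 = 0.01·0.8 = 0.008

0.008


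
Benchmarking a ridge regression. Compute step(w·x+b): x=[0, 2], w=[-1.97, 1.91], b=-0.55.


z = (0)·(-1.97) + (2)·(1.91) - 0.55
  = 3.27
step(z) = 1 (z≥0)

1


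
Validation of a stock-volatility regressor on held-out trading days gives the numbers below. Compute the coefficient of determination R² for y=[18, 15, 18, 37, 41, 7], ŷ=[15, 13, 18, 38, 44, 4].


ȳ = 22.6667
SS_res = Σ(y-ŷ)² = 32
SS_tot = Σ(y-ȳ)² = 889.33
R² = 1 - SS_res/SS_tot = 1 - 0.036 = 0.964

0.964


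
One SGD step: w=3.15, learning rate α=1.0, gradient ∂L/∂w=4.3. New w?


w_new = w - α·∇
= 3.15 - 1.0·4.3
= 3.15 - 4.3
= -1.15

-1.15


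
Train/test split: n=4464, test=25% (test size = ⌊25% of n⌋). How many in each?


Test = ⌊4464·25/100⌋ = 1116
Train = 4464 - 1116 = 3348

Train: 3348, Test: 1116


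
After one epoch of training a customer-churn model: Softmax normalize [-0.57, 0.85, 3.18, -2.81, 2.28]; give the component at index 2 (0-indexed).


Exponentials: e^-0.57=0.5655, e^0.85=2.3396, e^3.18=24.0468, e^-2.81=0.0602, e^2.28=9.7767
Sum = 36.7888
Softmax = [0.0154, 0.0636, 0.6536, 0.0016, 0.2658]
p[2] = 24.0468/36.7888 = 0.6536

0.6536


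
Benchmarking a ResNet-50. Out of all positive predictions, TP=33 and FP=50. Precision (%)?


Precision = TP/(TP+FP)
= 33/(33+50)
= 33/83 = 39.76%

39.76%


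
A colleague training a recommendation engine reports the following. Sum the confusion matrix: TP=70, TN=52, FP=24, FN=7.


Total = TP + TN + FP + FN
= 70 + 52 + 24 + 7
= 153
(Predicted positive: 94, predicted negative: 59)

153


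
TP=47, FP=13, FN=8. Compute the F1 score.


Precision = 47/60 = 0.7833
Recall = 47/55 = 0.8545
F1 = 2·P·R/(P+R) = 2·TP/(2·TP+FP+FN) = 94/(94+13+8) = 94/115 = 0.8174

0.8174


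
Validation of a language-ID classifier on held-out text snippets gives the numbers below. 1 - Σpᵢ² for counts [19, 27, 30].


Probabilities: [19/76, 27/76, 30/76] ≈ [0.25, 0.3553, 0.3947]
Σpᵢ² = (361 + 729 + 900)/76² = 1990/5776
Gini = 1 - Σpᵢ² = 1 - 1990/5776 = 0.6555

0.6555


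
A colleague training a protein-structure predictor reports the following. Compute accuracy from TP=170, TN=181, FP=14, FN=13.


Accuracy = (TP+TN)/(TP+TN+FP+FN)
= (170+181)/(378)
= 351/378 = 92.86%

92.86%


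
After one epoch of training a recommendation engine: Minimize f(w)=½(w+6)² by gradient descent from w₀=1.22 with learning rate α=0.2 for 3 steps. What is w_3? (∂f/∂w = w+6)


step 1: grad = 1.22+6 = 7.22; w = 1.22 - 0.2·(7.22) = -0.224
step 2: grad = -0.224+6 = 5.776; w = -0.224 - 0.2·(5.776) = -1.3792
step 3: grad = -1.3792+6 = 4.6208; w = -1.3792 - 0.2·(4.6208) = -2.30336

-2.30336


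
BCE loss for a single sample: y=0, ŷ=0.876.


BCE = -[y·ln(p) + (1-y)·ln(1-p)]
= -0 - 1·ln(1-0.876)
= -ln(0.124) = 2.0875

2.0875


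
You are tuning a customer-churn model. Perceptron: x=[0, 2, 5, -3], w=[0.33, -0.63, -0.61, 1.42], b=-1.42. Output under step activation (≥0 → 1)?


z = (0)·(0.33) + (2)·(-0.63) + (5)·(-0.61) + (-3)·(1.42) - 1.42
  = -9.99
step(z) = 0 (z<0)

0


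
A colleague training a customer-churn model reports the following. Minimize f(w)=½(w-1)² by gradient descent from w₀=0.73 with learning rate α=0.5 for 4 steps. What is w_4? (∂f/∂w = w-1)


step 1: grad = 0.73-1 = -0.27; w = 0.73 - 0.5·(-0.27) = 0.865
step 2: grad = 0.865-1 = -0.135; w = 0.865 - 0.5·(-0.135) = 0.9325
step 3: grad = 0.9325-1 = -0.0675; w = 0.9325 - 0.5·(-0.0675) = 0.96625
step 4: grad = 0.96625-1 = -0.03375; w = 0.96625 - 0.5·(-0.03375) = 0.983125

0.983125


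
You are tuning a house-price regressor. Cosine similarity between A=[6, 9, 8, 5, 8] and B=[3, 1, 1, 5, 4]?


A·B = 6·3 + 9·1 + 8·1 + 5·5 + 8·4 = 92
‖A‖ = √270 = 16.4317, ‖B‖ = √52 = 7.2111
cos = 92/(√270·√52) = 92/√14040 = 0.7764

0.7764


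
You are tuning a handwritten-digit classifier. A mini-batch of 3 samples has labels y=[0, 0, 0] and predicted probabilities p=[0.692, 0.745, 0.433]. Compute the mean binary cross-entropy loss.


L[0] = -ln(1-0.692) = -ln(0.308) = 1.1777
L[1] = -ln(1-0.745) = -ln(0.255) = 1.3665
L[2] = -ln(1-0.433) = -ln(0.567) = 0.5674
mean = (1.1777 + 1.3665 + 0.5674)/3 = 1.0372

1.0372


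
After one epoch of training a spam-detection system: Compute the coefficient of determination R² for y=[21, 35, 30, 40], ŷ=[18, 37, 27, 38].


ȳ = 31.5
SS_res = Σ(y-ŷ)² = 26
SS_tot = Σ(y-ȳ)² = 197
R² = 1 - SS_res/SS_tot = 1 - 0.132 = 0.868

0.868


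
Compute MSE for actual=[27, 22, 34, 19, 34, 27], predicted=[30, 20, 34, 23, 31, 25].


Squared errors: (27-30)²=9, (22-20)²=4, (34-34)²=0, (19-23)²=16, (34-31)²=9, (27-25)²=4
Sum = 42
MSE = 42/6 = 7

7


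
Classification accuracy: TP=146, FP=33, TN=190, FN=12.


Accuracy = (TP+TN)/(TP+TN+FP+FN)
= (146+190)/(381)
= 336/381 = 88.19%

88.19%


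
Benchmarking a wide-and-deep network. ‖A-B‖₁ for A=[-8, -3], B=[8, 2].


d = |-8-8| + |-3-2|
  = 16 + 5
  = 21

21


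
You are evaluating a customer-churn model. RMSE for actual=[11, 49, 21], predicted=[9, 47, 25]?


MSE = 24/3 = 8
RMSE = √(24/3) = 2.8284

2.8284


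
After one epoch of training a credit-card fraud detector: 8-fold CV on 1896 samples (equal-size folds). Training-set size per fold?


Fold size = 1896/8 = 237
Training per fold = 1896 - 237 = 1659

1659


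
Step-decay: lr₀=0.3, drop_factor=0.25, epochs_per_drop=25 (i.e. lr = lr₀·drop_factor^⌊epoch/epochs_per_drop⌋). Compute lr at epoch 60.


n_drops = ⌊60/25⌋ = 2
lr = 0.3·0.25^2 = 0.3·0.0625 = 0.01875

0.01875


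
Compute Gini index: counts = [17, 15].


Probabilities: [17/32, 15/32] ≈ [0.5312, 0.4688]
Σpᵢ² = (289 + 225)/32² = 514/1024
Gini = 1 - Σpᵢ² = 1 - 514/1024 = 0.498

0.498


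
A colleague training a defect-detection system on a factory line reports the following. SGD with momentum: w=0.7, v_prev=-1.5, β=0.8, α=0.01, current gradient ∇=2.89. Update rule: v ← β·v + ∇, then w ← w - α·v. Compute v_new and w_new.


v_new = 0.8·-1.5 + 2.89 = -1.2 + 2.89 = 1.69
w_new = 0.7 - 0.01·1.69 = 0.7 - 0.0169 = 0.6831

v_new=1.69, w_new=0.6831


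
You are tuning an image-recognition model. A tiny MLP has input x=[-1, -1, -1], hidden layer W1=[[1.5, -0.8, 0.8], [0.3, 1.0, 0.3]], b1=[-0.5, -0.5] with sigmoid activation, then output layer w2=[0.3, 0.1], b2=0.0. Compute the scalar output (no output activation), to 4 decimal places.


z1[0] = (1.5)·(-1) + (-0.8)·(-1) + (0.8)·(-1) - 0.5 = -2.0
z1[1] = (0.3)·(-1) + (1.0)·(-1) + (0.3)·(-1) - 0.5 = -2.1
h = sigmoid(z1) = [0.1192, 0.1091]
output = (0.3)·(0.1192) + (0.1)·(0.1091) + 0.0 = 0.0467

0.0467


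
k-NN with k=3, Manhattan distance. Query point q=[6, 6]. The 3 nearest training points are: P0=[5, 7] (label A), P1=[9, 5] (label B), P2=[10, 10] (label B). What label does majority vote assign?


d(q,P0) = 2  (label A)
d(q,P1) = 4  (label B)
d(q,P2) = 8  (label B)
Votes: A=1, B=2
Majority → B

B


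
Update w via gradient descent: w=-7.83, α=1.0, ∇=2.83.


w_new = w - α·∇
= -7.83 - 1.0·2.83
= -7.83 - 2.83
= -10.66

-10.66


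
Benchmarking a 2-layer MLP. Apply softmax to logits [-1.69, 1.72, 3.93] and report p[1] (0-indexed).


Exponentials: e^-1.69=0.1845, e^1.72=5.5845, e^3.93=50.907
Sum = 56.676
Softmax = [0.0033, 0.0985, 0.8982]
p[1] = 5.5845/56.676 = 0.0985

0.0985


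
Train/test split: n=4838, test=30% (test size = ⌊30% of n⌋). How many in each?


Test = ⌊4838·30/100⌋ = 1451
Train = 4838 - 1451 = 3387

Train: 3387, Test: 1451


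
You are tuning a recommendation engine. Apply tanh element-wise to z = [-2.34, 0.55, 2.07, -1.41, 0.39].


tanh(-2.34) = -0.9816
tanh(0.55) = 0.5005
tanh(2.07) = 0.9687
tanh(-1.41) = -0.8875
tanh(0.39) = 0.3714
result = [-0.9816, 0.5005, 0.9687, -0.8875, 0.3714]

[-0.9816, 0.5005, 0.9687, -0.8875, 0.3714]


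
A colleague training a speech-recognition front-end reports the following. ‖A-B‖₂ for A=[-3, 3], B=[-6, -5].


d = √((-3+ 6)² + (3+ 5)²)
  = √(9 + 64)
  = √73 = 8.544

8.544


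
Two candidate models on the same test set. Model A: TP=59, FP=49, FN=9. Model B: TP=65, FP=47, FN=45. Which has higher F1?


Model A: P=59/108=0.5463, R=59/68=0.8676, F1=2PR/(P+R)=2TP/(2TP+FP+FN)=118/176=0.6705
Model B: P=65/112=0.5804, R=65/110=0.5909, F1=2PR/(P+R)=2TP/(2TP+FP+FN)=130/222=0.5856
0.6705 > 0.5856 → Model A

Model A


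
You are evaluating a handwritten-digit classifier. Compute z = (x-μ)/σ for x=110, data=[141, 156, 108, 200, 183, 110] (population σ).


μ = 149.6667, σ = 34.3252
z = (110 - 149.6667)/34.3252 = -1.1556

-1.1556
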